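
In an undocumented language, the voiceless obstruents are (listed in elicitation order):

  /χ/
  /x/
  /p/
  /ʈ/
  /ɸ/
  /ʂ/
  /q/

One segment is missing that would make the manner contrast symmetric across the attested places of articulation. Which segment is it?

Stop: /p/ (bilabial), /ʈ/ (retroflex), /q/ (uvular).
Fricative: /ɸ/ (bilabial), /ʂ/ (retroflex), /x/ (velar), /χ/ (uvular).
The velar row has no stop member, so the gap is the velar stop /k/.

/k/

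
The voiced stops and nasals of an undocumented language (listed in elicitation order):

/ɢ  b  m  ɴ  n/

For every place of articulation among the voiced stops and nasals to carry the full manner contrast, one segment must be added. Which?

bilabial: oral stop /b/, nasal /m/.
alveolar: oral stop —, nasal /n/.
uvular: oral stop /ɢ/, nasal /ɴ/.
The alveolar row has no oral stop member, so the gap is the alveolar oral stop /d/.

/d/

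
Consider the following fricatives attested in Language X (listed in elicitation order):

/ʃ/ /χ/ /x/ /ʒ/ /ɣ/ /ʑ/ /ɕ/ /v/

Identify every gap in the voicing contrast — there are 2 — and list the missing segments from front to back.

place of articulation  voiceless  voiced  
labiodental       —         v       
postalveolar      ʃ         ʒ       
alveolo-palatal   ɕ         ʑ       
velar             x         ɣ       
uvular            χ         —       
Gaps, from front to back: labiodental lacks voiceless (/f/); uvular lacks voiced (/ʁ/).

/f/, /ʁ/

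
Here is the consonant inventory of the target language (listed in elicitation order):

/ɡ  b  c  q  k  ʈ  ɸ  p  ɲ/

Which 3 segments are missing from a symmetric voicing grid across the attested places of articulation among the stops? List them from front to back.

bilabial: voiceless /p/, voiced /b/.
retroflex: voiceless /ʈ/, voiced —.
palatal: voiceless /c/, voiced —.
velar: voiceless /k/, voiced /ɡ/.
uvular: voiceless /q/, voiced —.
Gaps, from front to back: retroflex lacks voiced (/ɖ/); palatal lacks voiced (/ɟ/); uvular lacks voiced (/ɢ/).

/ɖ/, /ɟ/, /ɢ/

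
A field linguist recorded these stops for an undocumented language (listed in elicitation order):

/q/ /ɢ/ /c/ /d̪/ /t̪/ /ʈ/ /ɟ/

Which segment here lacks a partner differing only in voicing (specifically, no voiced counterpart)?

Dental: /t̪/ ~ /d̪/
Palatal: /c/ ~ /ɟ/
Uvular: /q/ ~ /ɢ/
Retroflex: only /ʈ/ (voiceless); no voiced partner.
So /ʈ/ is the unpaired segment.

/ʈ/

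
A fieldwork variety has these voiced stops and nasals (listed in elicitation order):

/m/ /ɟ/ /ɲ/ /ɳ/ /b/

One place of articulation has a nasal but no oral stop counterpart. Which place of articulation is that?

retroflex

Oral stop: /b/ (bilabial), /ɟ/ (palatal).
Nasal: /m/ (bilabial), /ɳ/ (retroflex), /ɲ/ (palatal).
Every place of articulation has an oral stop member except retroflex, where /ɖ/ would be expected.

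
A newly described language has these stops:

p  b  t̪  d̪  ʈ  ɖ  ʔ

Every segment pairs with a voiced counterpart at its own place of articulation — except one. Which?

/ʔ/

Bilabial: /p/ ~ /b/
Dental: /t̪/ ~ /d̪/
Retroflex: /ʈ/ ~ /ɖ/
Glottal: only /ʔ/ (voiceless); no voiced partner.
So /ʔ/ is the unpaired segment.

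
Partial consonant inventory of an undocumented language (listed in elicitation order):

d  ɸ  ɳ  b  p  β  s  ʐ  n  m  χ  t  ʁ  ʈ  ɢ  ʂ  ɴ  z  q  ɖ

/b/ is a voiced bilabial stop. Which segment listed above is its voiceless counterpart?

The voiceless counterpart is a voiceless bilabial stop — in this inventory, /p/.

/p/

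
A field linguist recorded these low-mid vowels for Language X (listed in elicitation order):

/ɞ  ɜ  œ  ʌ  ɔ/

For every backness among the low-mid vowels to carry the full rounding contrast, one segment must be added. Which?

front: unrounded —, rounded /œ/.
central: unrounded /ɜ/, rounded /ɞ/.
back: unrounded /ʌ/, rounded /ɔ/.
The front row has no unrounded member, so the gap is the front unrounded vowel /ɛ/.

/ɛ/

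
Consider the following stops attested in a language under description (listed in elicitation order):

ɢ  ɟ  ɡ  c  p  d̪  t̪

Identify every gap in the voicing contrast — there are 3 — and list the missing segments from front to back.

bilabial: voiceless /p/, voiced —.
dental: voiceless /t̪/, voiced /d̪/.
palatal: voiceless /c/, voiced /ɟ/.
velar: voiceless —, voiced /ɡ/.
uvular: voiceless —, voiced /ɢ/.
Gaps, from front to back: bilabial lacks voiced (/b/); velar lacks voiceless (/k/); uvular lacks voiceless (/q/).

/b/, /k/, /q/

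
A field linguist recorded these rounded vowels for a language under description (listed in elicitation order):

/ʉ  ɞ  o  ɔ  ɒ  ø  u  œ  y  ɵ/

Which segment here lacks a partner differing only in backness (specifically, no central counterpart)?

/ɒ/

High: /y/ ~ /ʉ/ ~ /u/
High-mid: /ø/ ~ /ɵ/ ~ /o/
Low-mid: /œ/ ~ /ɞ/ ~ /ɔ/
Low: only /ɒ/ (back); no central partner.
So /ɒ/ is the unpaired segment.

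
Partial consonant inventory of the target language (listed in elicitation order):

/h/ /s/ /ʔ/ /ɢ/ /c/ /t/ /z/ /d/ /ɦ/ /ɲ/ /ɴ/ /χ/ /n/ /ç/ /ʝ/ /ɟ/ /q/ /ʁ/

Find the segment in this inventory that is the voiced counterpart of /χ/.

/χ/ is a voiceless uvular fricative.
The voiced counterpart is a voiced uvular fricative — in this inventory, /ʁ/.

/ʁ/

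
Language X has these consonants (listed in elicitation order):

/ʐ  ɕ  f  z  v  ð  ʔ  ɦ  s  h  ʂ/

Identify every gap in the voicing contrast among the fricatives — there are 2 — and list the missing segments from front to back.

place of articulation  voiceless  voiced  
labiodental       f         v       
dental            —         ð       
alveolar          s         z       
retroflex         ʂ         ʐ       
alveolo-palatal   ɕ         —       
glottal           h         ɦ       
Gaps, from front to back: dental lacks voiceless (/θ/); alveolo-palatal lacks voiced (/ʑ/).

/θ/, /ʑ/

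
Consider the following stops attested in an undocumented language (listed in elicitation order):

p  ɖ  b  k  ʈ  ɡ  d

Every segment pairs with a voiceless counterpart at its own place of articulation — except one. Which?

Bilabial: /p/ ~ /b/
Retroflex: /ʈ/ ~ /ɖ/
Velar: /k/ ~ /ɡ/
Alveolar: only /d/ (voiced); no voiceless partner.
So /d/ is the unpaired segment.

/d/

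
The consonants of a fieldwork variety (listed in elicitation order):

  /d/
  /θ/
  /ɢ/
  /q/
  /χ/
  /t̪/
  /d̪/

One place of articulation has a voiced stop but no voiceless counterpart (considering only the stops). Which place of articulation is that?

Voiceless: /t̪/ (dental), /q/ (uvular).
Voiced: /d̪/ (dental), /d/ (alveolar), /ɢ/ (uvular).
Every place of articulation has a voiceless member except alveolar, where /t/ would be expected.

alveolar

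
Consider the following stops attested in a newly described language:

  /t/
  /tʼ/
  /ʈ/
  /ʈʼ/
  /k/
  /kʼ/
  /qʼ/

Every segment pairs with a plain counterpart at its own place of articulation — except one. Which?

Alveolar: /t/ ~ /tʼ/
Retroflex: /ʈ/ ~ /ʈʼ/
Velar: /k/ ~ /kʼ/
Uvular: only /qʼ/ (ejective); no plain partner.
So /qʼ/ is the unpaired segment.

/qʼ/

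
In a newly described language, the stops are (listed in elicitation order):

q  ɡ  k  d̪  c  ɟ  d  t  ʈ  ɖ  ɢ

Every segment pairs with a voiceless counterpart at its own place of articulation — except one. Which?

Alveolar: /t/ ~ /d/
Retroflex: /ʈ/ ~ /ɖ/
Palatal: /c/ ~ /ɟ/
Velar: /k/ ~ /ɡ/
Uvular: /q/ ~ /ɢ/
Dental: only /d̪/ (voiced); no voiceless partner.
So /d̪/ is the unpaired segment.

/d̪/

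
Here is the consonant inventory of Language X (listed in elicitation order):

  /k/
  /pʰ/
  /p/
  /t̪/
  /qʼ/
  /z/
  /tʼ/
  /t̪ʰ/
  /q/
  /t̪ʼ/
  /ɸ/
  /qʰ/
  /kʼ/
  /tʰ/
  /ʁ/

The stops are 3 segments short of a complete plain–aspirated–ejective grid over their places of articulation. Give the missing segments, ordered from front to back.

bilabial: plain /p/, aspirated /pʰ/, ejective —.
dental: plain /t̪/, aspirated /t̪ʰ/, ejective /t̪ʼ/.
alveolar: plain —, aspirated /tʰ/, ejective /tʼ/.
velar: plain /k/, aspirated —, ejective /kʼ/.
uvular: plain /q/, aspirated /qʰ/, ejective /qʼ/.
Gaps, from front to back: bilabial lacks ejective (/pʼ/); alveolar lacks plain (/t/); velar lacks aspirated (/kʰ/).

/pʼ/, /t/, /kʰ/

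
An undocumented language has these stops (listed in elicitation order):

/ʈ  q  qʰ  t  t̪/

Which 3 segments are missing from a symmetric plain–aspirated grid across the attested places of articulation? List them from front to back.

/t̪ʰ/, /tʰ/, /ʈʰ/

Plain: /t̪/ (dental), /t/ (alveolar), /ʈ/ (retroflex), /q/ (uvular).
Aspirated: /qʰ/ (uvular).
Gaps, from front to back: dental lacks aspirated (/t̪ʰ/); alveolar lacks aspirated (/tʰ/); retroflex lacks aspirated (/ʈʰ/).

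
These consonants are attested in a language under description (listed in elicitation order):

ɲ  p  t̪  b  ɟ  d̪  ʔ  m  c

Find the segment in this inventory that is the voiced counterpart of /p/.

/b/

/p/ is a voiceless bilabial stop.
The voiced counterpart is a voiced bilabial stop — in this inventory, /b/.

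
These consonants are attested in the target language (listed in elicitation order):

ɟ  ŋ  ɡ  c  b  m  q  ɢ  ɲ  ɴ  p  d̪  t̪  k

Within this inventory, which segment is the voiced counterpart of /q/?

/q/ is a voiceless uvular stop.
The voiced counterpart is a voiced uvular stop — in this inventory, /ɢ/.

/ɢ/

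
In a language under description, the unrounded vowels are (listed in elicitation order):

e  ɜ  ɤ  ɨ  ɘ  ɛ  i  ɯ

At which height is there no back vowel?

low-mid

height            front     central   back    
high              i         ɨ         ɯ       
high-mid          e         ɘ         ɤ       
low-mid           ɛ         ɜ         —       
Every height has a back member except low-mid, where /ʌ/ would be expected.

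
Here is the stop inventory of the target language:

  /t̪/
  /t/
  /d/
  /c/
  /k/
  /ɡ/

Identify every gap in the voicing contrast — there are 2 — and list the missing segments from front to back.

Voiceless: /t̪/ (dental), /t/ (alveolar), /c/ (palatal), /k/ (velar).
Voiced: /d/ (alveolar), /ɡ/ (velar).
Gaps, from front to back: dental lacks voiced (/d̪/); palatal lacks voiced (/ɟ/).

/d̪/, /ɟ/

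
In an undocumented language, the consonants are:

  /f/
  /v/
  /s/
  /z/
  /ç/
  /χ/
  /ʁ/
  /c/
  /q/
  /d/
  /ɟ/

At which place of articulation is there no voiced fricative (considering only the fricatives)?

Voiceless: /f/ (labiodental), /s/ (alveolar), /ç/ (palatal), /χ/ (uvular).
Voiced: /v/ (labiodental), /z/ (alveolar), /ʁ/ (uvular).
Every place of articulation has a voiced member except palatal, where /ʝ/ would be expected.

palatal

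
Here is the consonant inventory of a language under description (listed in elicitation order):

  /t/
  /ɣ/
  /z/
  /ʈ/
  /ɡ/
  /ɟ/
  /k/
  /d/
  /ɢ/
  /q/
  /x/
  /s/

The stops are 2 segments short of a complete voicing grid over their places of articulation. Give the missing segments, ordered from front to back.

/ɖ/, /c/

place of articulation  voiceless  voiced  
alveolar          t         d       
retroflex         ʈ         —       
palatal           —         ɟ       
velar             k         ɡ       
uvular            q         ɢ       
Gaps, from front to back: retroflex lacks voiced (/ɖ/); palatal lacks voiceless (/c/).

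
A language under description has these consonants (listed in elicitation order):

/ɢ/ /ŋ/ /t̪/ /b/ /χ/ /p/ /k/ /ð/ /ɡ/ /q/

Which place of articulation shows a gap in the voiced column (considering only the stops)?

place of articulation  voiceless  voiced  
bilabial          p         b       
dental            t̪        —       
velar             k         ɡ       
uvular            q         ɢ       
Every place of articulation has a voiced member except dental, where /d̪/ would be expected.

dental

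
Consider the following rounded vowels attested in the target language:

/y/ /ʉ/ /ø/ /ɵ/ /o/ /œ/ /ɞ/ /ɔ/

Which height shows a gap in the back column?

height            front     central   back    
high              y         ʉ         —       
high-mid          ø         ɵ         o       
low-mid           œ         ɞ         ɔ       
Every height has a back member except high, where /u/ would be expected.

high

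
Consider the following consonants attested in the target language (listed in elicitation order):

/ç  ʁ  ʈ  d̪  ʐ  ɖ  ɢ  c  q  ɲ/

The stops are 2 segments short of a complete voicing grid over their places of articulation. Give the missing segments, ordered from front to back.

place of articulation  voiceless  voiced  
dental            —         d̪      
retroflex         ʈ         ɖ       
palatal           c         —       
uvular            q         ɢ       
Gaps, from front to back: dental lacks voiceless (/t̪/); palatal lacks voiced (/ɟ/).

/t̪/, /ɟ/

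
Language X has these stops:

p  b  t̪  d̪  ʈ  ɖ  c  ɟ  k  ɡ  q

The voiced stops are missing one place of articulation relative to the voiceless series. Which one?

uvular

place of articulation  voiceless  voiced  
bilabial          p         b       
dental            t̪        d̪      
retroflex         ʈ         ɖ       
palatal           c         ɟ       
velar             k         ɡ       
uvular            q         —       
Every place of articulation has a voiced member except uvular, where /ɢ/ would be expected.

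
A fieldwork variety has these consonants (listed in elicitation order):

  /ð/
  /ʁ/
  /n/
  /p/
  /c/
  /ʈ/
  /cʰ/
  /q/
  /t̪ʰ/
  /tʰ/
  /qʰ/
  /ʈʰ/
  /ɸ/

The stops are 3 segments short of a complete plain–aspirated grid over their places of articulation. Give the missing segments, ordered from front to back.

Plain: /p/ (bilabial), /ʈ/ (retroflex), /c/ (palatal), /q/ (uvular).
Aspirated: /t̪ʰ/ (dental), /tʰ/ (alveolar), /ʈʰ/ (retroflex), /cʰ/ (palatal), /qʰ/ (uvular).
Gaps, from front to back: bilabial lacks aspirated (/pʰ/); dental lacks plain (/t̪/); alveolar lacks plain (/t/).

/pʰ/, /t̪/, /t/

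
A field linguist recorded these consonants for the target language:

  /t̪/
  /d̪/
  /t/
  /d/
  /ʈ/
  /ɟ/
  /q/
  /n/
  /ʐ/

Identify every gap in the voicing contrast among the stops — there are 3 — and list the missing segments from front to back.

Voiceless: /t̪/ (dental), /t/ (alveolar), /ʈ/ (retroflex), /q/ (uvular).
Voiced: /d̪/ (dental), /d/ (alveolar), /ɟ/ (palatal).
Gaps, from front to back: retroflex lacks voiced (/ɖ/); palatal lacks voiceless (/c/); uvular lacks voiced (/ɢ/).

/ɖ/, /c/, /ɢ/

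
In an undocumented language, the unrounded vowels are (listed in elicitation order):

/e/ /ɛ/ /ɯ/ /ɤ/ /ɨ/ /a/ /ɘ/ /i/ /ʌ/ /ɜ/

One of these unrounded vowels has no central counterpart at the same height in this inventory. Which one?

High: /i/ ~ /ɨ/ ~ /ɯ/
High-mid: /e/ ~ /ɘ/ ~ /ɤ/
Low-mid: /ɛ/ ~ /ɜ/ ~ /ʌ/
Low: only /a/ (front); no central partner.
So /a/ is the unpaired segment.

/a/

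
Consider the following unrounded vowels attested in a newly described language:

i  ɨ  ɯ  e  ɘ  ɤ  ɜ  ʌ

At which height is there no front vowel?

low-mid

Front: /i/ (high), /e/ (high-mid).
Central: /ɨ/ (high), /ɘ/ (high-mid), /ɜ/ (low-mid).
Back: /ɯ/ (high), /ɤ/ (high-mid), /ʌ/ (low-mid).
Every height has a front member except low-mid, where /ɛ/ would be expected.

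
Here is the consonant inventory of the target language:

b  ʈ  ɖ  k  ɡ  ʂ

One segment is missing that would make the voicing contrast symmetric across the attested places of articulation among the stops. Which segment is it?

bilabial: voiceless —, voiced /b/.
retroflex: voiceless /ʈ/, voiced /ɖ/.
velar: voiceless /k/, voiced /ɡ/.
The bilabial row has no voiceless member, so the gap is the voiceless bilabial stop /p/.

/p/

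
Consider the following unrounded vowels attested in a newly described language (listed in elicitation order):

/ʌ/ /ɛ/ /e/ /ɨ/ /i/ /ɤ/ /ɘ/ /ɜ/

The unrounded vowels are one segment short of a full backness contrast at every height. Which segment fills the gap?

/ɯ/

height            front     central   back    
high              i         ɨ         —       
high-mid          e         ɘ         ɤ       
low-mid           ɛ         ɜ         ʌ       
The high row has no back member, so the gap is the high back unrounded vowel /ɯ/.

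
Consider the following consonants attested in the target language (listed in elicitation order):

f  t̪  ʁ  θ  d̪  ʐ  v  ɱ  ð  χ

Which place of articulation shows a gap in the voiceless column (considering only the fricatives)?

labiodental: voiceless /f/, voiced /v/.
dental: voiceless /θ/, voiced /ð/.
retroflex: voiceless —, voiced /ʐ/.
uvular: voiceless /χ/, voiced /ʁ/.
Every place of articulation has a voiceless member except retroflex, where /ʂ/ would be expected.

retroflex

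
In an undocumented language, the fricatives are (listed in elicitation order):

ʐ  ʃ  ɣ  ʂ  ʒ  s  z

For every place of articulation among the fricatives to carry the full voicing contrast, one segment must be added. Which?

/x/

place of articulation  voiceless  voiced  
alveolar          s         z       
postalveolar      ʃ         ʒ       
retroflex         ʂ         ʐ       
velar             —         ɣ       
The velar row has no voiceless member, so the gap is the voiceless velar fricative /x/.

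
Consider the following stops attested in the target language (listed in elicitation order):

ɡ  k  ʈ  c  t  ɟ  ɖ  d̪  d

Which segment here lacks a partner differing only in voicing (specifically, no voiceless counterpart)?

/d̪/

Alveolar: /t/ ~ /d/
Retroflex: /ʈ/ ~ /ɖ/
Palatal: /c/ ~ /ɟ/
Velar: /k/ ~ /ɡ/
Dental: only /d̪/ (voiced); no voiceless partner.
So /d̪/ is the unpaired segment.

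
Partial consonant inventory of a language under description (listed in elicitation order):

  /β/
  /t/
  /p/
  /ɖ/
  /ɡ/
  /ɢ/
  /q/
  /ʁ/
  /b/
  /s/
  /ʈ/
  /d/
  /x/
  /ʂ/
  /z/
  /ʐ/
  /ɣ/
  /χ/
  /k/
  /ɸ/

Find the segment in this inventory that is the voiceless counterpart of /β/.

/ɸ/

/β/ is a voiced bilabial fricative.
The voiceless counterpart is a voiceless bilabial fricative — in this inventory, /ɸ/.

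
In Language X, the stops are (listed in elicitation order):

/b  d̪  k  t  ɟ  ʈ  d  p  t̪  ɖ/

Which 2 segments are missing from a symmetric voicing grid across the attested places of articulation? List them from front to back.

/c/, /ɡ/

bilabial: voiceless /p/, voiced /b/.
dental: voiceless /t̪/, voiced /d̪/.
alveolar: voiceless /t/, voiced /d/.
retroflex: voiceless /ʈ/, voiced /ɖ/.
palatal: voiceless —, voiced /ɟ/.
velar: voiceless /k/, voiced —.
Gaps, from front to back: palatal lacks voiceless (/c/); velar lacks voiced (/ɡ/).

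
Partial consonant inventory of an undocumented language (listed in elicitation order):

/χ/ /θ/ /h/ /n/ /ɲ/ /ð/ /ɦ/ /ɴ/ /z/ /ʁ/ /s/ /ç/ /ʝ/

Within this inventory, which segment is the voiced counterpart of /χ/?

/ʁ/

/χ/ is a voiceless uvular fricative.
The voiced counterpart is a voiced uvular fricative — in this inventory, /ʁ/.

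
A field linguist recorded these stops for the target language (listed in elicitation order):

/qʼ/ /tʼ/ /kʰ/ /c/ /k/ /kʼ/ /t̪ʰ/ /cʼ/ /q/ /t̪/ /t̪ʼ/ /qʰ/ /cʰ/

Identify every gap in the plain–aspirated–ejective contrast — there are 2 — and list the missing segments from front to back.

/t/, /tʰ/

place of articulation  plain     aspirated  ejective
dental            t̪        t̪ʰ       t̪ʼ     
alveolar          —         —         tʼ      
palatal           c         cʰ        cʼ      
velar             k         kʰ        kʼ      
uvular            q         qʰ        qʼ      
Gaps, from front to back: alveolar lacks plain (/t/); alveolar lacks aspirated (/tʰ/).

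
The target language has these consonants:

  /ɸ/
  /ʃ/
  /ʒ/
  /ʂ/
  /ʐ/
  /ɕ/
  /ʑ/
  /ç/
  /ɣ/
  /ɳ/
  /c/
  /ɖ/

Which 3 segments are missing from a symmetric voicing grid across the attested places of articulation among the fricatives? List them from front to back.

/β/, /ʝ/, /x/

Voiceless: /ɸ/ (bilabial), /ʃ/ (postalveolar), /ʂ/ (retroflex), /ɕ/ (alveolo-palatal), /ç/ (palatal).
Voiced: /ʒ/ (postalveolar), /ʐ/ (retroflex), /ʑ/ (alveolo-palatal), /ɣ/ (velar).
Gaps, from front to back: bilabial lacks voiced (/β/); palatal lacks voiced (/ʝ/); velar lacks voiceless (/x/).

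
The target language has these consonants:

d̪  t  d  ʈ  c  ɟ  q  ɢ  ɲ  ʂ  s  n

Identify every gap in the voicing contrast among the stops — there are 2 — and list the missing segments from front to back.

place of articulation  voiceless  voiced  
dental            —         d̪      
alveolar          t         d       
retroflex         ʈ         —       
palatal           c         ɟ       
uvular            q         ɢ       
Gaps, from front to back: dental lacks voiceless (/t̪/); retroflex lacks voiced (/ɖ/).

/t̪/, /ɖ/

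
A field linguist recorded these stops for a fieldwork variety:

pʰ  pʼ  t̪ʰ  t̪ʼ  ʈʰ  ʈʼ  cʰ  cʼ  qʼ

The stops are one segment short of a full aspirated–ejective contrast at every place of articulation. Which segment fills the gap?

/qʰ/

place of articulation  aspirated  ejective
bilabial          pʰ        pʼ      
dental            t̪ʰ       t̪ʼ     
retroflex         ʈʰ        ʈʼ      
palatal           cʰ        cʼ      
uvular            —         qʼ      
The uvular row has no aspirated member, so the gap is the aspirated uvular stop /qʰ/.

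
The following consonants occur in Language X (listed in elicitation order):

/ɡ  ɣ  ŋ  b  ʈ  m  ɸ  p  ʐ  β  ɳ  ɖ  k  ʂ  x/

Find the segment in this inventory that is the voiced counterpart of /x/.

/x/ is a voiceless velar fricative.
The voiced counterpart is a voiced velar fricative — in this inventory, /ɣ/.

/ɣ/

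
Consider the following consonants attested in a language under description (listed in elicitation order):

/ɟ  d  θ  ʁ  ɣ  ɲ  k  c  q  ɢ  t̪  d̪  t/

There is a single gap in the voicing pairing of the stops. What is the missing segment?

dental: voiceless /t̪/, voiced /d̪/.
alveolar: voiceless /t/, voiced /d/.
palatal: voiceless /c/, voiced /ɟ/.
velar: voiceless /k/, voiced —.
uvular: voiceless /q/, voiced /ɢ/.
The velar row has no voiced member, so the gap is the voiced velar stop /ɡ/.

/ɡ/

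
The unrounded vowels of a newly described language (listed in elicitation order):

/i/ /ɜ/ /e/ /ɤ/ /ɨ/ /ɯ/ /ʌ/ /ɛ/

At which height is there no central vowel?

high-mid

Front: /i/ (high), /e/ (high-mid), /ɛ/ (low-mid).
Central: /ɨ/ (high), /ɜ/ (low-mid).
Back: /ɯ/ (high), /ɤ/ (high-mid), /ʌ/ (low-mid).
Every height has a central member except high-mid, where /ɘ/ would be expected.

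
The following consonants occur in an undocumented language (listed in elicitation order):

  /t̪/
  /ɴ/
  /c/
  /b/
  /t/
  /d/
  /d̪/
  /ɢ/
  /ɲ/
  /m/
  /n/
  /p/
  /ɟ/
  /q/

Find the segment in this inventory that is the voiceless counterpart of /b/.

/b/ is a voiced bilabial stop.
The voiceless counterpart is a voiceless bilabial stop — in this inventory, /p/.

/p/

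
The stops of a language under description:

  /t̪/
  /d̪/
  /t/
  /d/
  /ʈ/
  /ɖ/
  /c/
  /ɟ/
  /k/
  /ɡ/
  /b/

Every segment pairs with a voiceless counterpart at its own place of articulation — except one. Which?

Dental: /t̪/ ~ /d̪/
Alveolar: /t/ ~ /d/
Retroflex: /ʈ/ ~ /ɖ/
Palatal: /c/ ~ /ɟ/
Velar: /k/ ~ /ɡ/
Bilabial: only /b/ (voiced); no voiceless partner.
So /b/ is the unpaired segment.

/b/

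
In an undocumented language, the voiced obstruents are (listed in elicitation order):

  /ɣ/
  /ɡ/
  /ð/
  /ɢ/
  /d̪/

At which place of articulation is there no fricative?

dental: stop /d̪/, fricative /ð/.
velar: stop /ɡ/, fricative /ɣ/.
uvular: stop /ɢ/, fricative —.
Every place of articulation has a fricative member except uvular, where /ʁ/ would be expected.

uvular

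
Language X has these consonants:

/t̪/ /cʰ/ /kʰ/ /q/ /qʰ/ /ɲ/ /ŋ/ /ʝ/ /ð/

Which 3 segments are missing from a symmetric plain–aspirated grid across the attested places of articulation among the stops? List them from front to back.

Plain: /t̪/ (dental), /q/ (uvular).
Aspirated: /cʰ/ (palatal), /kʰ/ (velar), /qʰ/ (uvular).
Gaps, from front to back: dental lacks aspirated (/t̪ʰ/); palatal lacks plain (/c/); velar lacks plain (/k/).

/t̪ʰ/, /c/, /k/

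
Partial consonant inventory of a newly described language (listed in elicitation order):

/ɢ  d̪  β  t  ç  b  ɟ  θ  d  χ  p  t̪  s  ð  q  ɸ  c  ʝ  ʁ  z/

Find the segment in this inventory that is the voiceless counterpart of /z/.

/s/

/z/ is a voiced alveolar fricative.
The voiceless counterpart is a voiceless alveolar fricative — in this inventory, /s/.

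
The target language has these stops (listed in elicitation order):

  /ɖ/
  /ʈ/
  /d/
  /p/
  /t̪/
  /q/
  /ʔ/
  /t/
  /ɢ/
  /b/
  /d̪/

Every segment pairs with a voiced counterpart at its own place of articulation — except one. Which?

/ʔ/

Bilabial: /p/ ~ /b/
Dental: /t̪/ ~ /d̪/
Alveolar: /t/ ~ /d/
Retroflex: /ʈ/ ~ /ɖ/
Uvular: /q/ ~ /ɢ/
Glottal: only /ʔ/ (voiceless); no voiced partner.
So /ʔ/ is the unpaired segment.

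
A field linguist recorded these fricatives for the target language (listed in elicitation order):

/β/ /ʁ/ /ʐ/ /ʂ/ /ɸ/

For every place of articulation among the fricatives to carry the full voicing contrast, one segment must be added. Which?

Voiceless: /ɸ/ (bilabial), /ʂ/ (retroflex).
Voiced: /β/ (bilabial), /ʐ/ (retroflex), /ʁ/ (uvular).
The uvular row has no voiceless member, so the gap is the voiceless uvular fricative /χ/.

/χ/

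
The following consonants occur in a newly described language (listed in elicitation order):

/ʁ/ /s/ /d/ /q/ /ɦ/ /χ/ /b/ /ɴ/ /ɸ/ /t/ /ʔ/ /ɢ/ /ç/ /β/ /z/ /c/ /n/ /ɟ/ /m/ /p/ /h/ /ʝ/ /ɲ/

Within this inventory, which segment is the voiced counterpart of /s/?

/s/ is a voiceless alveolar fricative.
The voiced counterpart is a voiced alveolar fricative — in this inventory, /z/.

/z/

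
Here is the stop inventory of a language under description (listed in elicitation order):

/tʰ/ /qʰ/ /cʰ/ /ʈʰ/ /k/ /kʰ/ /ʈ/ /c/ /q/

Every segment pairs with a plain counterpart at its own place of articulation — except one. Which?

Retroflex: /ʈ/ ~ /ʈʰ/
Palatal: /c/ ~ /cʰ/
Velar: /k/ ~ /kʰ/
Uvular: /q/ ~ /qʰ/
Alveolar: only /tʰ/ (aspirated); no plain partner.
So /tʰ/ is the unpaired segment.

/tʰ/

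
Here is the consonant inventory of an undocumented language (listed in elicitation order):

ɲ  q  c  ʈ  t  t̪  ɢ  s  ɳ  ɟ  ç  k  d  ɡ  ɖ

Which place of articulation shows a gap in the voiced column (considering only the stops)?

Voiceless: /t̪/ (dental), /t/ (alveolar), /ʈ/ (retroflex), /c/ (palatal), /k/ (velar), /q/ (uvular).
Voiced: /d/ (alveolar), /ɖ/ (retroflex), /ɟ/ (palatal), /ɡ/ (velar), /ɢ/ (uvular).
Every place of articulation has a voiced member except dental, where /d̪/ would be expected.

dental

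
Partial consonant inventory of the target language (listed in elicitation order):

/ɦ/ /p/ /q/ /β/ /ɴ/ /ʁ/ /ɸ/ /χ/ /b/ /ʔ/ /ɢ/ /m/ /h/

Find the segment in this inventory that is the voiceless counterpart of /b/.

/b/ is a voiced bilabial stop.
The voiceless counterpart is a voiceless bilabial stop — in this inventory, /p/.

/p/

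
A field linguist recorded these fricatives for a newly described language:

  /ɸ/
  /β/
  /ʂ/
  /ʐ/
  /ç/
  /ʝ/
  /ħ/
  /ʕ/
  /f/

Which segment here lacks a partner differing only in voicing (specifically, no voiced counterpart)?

/f/

Bilabial: /ɸ/ ~ /β/
Retroflex: /ʂ/ ~ /ʐ/
Palatal: /ç/ ~ /ʝ/
Pharyngeal: /ħ/ ~ /ʕ/
Labiodental: only /f/ (voiceless); no voiced partner.
So /f/ is the unpaired segment.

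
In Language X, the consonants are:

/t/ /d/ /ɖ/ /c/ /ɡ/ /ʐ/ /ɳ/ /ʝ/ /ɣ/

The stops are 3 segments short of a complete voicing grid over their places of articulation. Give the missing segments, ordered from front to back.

alveolar: voiceless /t/, voiced /d/.
retroflex: voiceless —, voiced /ɖ/.
palatal: voiceless /c/, voiced —.
velar: voiceless —, voiced /ɡ/.
Gaps, from front to back: retroflex lacks voiceless (/ʈ/); palatal lacks voiced (/ɟ/); velar lacks voiceless (/k/).

/ʈ/, /ɟ/, /k/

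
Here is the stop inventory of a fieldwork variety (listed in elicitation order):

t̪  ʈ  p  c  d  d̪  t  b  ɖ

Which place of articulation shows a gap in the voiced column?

Voiceless: /p/ (bilabial), /t̪/ (dental), /t/ (alveolar), /ʈ/ (retroflex), /c/ (palatal).
Voiced: /b/ (bilabial), /d̪/ (dental), /d/ (alveolar), /ɖ/ (retroflex).
Every place of articulation has a voiced member except palatal, where /ɟ/ would be expected.

palatal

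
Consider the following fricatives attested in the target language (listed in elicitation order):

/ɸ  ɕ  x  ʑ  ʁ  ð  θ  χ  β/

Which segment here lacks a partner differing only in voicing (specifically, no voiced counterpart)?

Bilabial: /ɸ/ ~ /β/
Dental: /θ/ ~ /ð/
Alveolo-palatal: /ɕ/ ~ /ʑ/
Uvular: /χ/ ~ /ʁ/
Velar: only /x/ (voiceless); no voiced partner.
So /x/ is the unpaired segment.

/x/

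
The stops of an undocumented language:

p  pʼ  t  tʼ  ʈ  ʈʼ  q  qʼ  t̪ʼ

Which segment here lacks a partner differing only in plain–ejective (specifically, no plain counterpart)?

/t̪ʼ/

Bilabial: /p/ ~ /pʼ/
Alveolar: /t/ ~ /tʼ/
Retroflex: /ʈ/ ~ /ʈʼ/
Uvular: /q/ ~ /qʼ/
Dental: only /t̪ʼ/ (ejective); no plain partner.
So /t̪ʼ/ is the unpaired segment.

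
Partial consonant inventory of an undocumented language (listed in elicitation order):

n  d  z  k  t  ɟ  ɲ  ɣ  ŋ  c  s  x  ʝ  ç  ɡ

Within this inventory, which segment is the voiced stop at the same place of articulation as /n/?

/d/

/n/ is an alveolar nasal.
The voiced stop at the same place is a voiced alveolar stop — in this inventory, /d/.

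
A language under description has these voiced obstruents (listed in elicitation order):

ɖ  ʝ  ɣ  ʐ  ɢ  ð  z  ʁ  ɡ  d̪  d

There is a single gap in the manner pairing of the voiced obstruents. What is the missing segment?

place of articulation  stop      fricative
dental            d̪        ð       
alveolar          d         z       
retroflex         ɖ         ʐ       
palatal           —         ʝ       
velar             ɡ         ɣ       
uvular            ɢ         ʁ       
The palatal row has no stop member, so the gap is the palatal stop /ɟ/.

/ɟ/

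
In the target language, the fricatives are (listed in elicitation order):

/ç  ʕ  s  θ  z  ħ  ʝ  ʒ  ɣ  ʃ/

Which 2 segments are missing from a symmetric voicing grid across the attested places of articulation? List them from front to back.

/ð/, /x/

Voiceless: /θ/ (dental), /s/ (alveolar), /ʃ/ (postalveolar), /ç/ (palatal), /ħ/ (pharyngeal).
Voiced: /z/ (alveolar), /ʒ/ (postalveolar), /ʝ/ (palatal), /ɣ/ (velar), /ʕ/ (pharyngeal).
Gaps, from front to back: dental lacks voiced (/ð/); velar lacks voiceless (/x/).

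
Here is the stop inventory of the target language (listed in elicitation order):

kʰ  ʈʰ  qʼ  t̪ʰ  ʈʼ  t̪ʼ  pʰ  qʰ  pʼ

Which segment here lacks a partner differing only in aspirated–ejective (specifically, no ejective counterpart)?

Bilabial: /pʰ/ ~ /pʼ/
Dental: /t̪ʰ/ ~ /t̪ʼ/
Retroflex: /ʈʰ/ ~ /ʈʼ/
Uvular: /qʰ/ ~ /qʼ/
Velar: only /kʰ/ (aspirated); no ejective partner.
So /kʰ/ is the unpaired segment.

/kʰ/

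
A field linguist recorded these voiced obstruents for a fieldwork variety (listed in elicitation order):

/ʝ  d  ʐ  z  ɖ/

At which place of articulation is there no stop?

alveolar: stop /d/, fricative /z/.
retroflex: stop /ɖ/, fricative /ʐ/.
palatal: stop —, fricative /ʝ/.
Every place of articulation has a stop member except palatal, where /ɟ/ would be expected.

palatal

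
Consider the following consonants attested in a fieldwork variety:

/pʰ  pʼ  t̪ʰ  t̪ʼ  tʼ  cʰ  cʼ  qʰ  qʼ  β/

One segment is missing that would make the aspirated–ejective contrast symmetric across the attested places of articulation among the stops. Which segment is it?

bilabial: aspirated /pʰ/, ejective /pʼ/.
dental: aspirated /t̪ʰ/, ejective /t̪ʼ/.
alveolar: aspirated —, ejective /tʼ/.
palatal: aspirated /cʰ/, ejective /cʼ/.
uvular: aspirated /qʰ/, ejective /qʼ/.
The alveolar row has no aspirated member, so the gap is the aspirated alveolar stop /tʰ/.

/tʰ/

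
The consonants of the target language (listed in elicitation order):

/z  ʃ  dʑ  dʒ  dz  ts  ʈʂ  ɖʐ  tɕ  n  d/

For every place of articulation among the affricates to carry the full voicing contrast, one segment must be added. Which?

alveolar: voiceless /ts/, voiced /dz/.
postalveolar: voiceless —, voiced /dʒ/.
retroflex: voiceless /ʈʂ/, voiced /ɖʐ/.
alveolo-palatal: voiceless /tɕ/, voiced /dʑ/.
The postalveolar row has no voiceless member, so the gap is the voiceless postalveolar affricate /tʃ/.

/tʃ/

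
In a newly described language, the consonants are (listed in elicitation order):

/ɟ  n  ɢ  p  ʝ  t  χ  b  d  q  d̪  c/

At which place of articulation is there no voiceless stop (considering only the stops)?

Voiceless: /p/ (bilabial), /t/ (alveolar), /c/ (palatal), /q/ (uvular).
Voiced: /b/ (bilabial), /d̪/ (dental), /d/ (alveolar), /ɟ/ (palatal), /ɢ/ (uvular).
Every place of articulation has a voiceless member except dental, where /t̪/ would be expected.

dental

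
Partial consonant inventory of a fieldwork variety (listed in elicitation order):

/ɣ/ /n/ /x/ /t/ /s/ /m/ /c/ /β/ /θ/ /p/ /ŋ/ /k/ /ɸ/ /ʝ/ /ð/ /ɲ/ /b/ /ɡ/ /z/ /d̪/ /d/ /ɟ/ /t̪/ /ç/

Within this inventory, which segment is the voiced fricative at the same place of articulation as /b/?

/b/ is a voiced bilabial stop.
The voiced fricative at the same place is a voiced bilabial fricative — in this inventory, /β/.

/β/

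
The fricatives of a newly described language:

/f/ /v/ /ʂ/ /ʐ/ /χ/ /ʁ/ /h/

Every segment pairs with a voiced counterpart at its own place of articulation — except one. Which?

Labiodental: /f/ ~ /v/
Retroflex: /ʂ/ ~ /ʐ/
Uvular: /χ/ ~ /ʁ/
Glottal: only /h/ (voiceless); no voiced partner.
So /h/ is the unpaired segment.

/h/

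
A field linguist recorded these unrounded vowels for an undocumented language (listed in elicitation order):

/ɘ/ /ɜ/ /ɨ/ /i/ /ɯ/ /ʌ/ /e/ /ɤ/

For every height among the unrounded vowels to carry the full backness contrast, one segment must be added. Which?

/ɛ/

high: front /i/, central /ɨ/, back /ɯ/.
high-mid: front /e/, central /ɘ/, back /ɤ/.
low-mid: front —, central /ɜ/, back /ʌ/.
The low-mid row has no front member, so the gap is the low-mid front unrounded vowel /ɛ/.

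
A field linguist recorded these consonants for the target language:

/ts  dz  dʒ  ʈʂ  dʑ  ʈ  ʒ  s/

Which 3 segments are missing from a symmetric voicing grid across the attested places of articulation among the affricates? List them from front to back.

Voiceless: /ts/ (alveolar), /ʈʂ/ (retroflex).
Voiced: /dz/ (alveolar), /dʒ/ (postalveolar), /dʑ/ (alveolo-palatal).
Gaps, from front to back: postalveolar lacks voiceless (/tʃ/); retroflex lacks voiced (/ɖʐ/); alveolo-palatal lacks voiceless (/tɕ/).

/tʃ/, /ɖʐ/, /tɕ/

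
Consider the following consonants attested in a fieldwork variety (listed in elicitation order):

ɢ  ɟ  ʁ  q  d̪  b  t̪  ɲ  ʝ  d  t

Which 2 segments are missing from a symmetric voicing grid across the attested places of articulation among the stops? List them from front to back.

/p/, /c/

place of articulation  voiceless  voiced  
bilabial          —         b       
dental            t̪        d̪      
alveolar          t         d       
palatal           —         ɟ       
uvular            q         ɢ       
Gaps, from front to back: bilabial lacks voiceless (/p/); palatal lacks voiceless (/c/).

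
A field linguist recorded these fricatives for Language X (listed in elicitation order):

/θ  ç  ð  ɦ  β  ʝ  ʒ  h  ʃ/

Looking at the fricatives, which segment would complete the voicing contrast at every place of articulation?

bilabial: voiceless —, voiced /β/.
dental: voiceless /θ/, voiced /ð/.
postalveolar: voiceless /ʃ/, voiced /ʒ/.
palatal: voiceless /ç/, voiced /ʝ/.
glottal: voiceless /h/, voiced /ɦ/.
The bilabial row has no voiceless member, so the gap is the voiceless bilabial fricative /ɸ/.

/ɸ/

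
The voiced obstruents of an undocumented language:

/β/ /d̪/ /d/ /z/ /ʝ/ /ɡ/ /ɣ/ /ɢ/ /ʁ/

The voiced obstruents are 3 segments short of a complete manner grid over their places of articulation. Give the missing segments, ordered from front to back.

/b/, /ð/, /ɟ/

place of articulation  stop      fricative
bilabial          —         β       
dental            d̪        —       
alveolar          d         z       
palatal           —         ʝ       
velar             ɡ         ɣ       
uvular            ɢ         ʁ       
Gaps, from front to back: bilabial lacks stop (/b/); dental lacks fricative (/ð/); palatal lacks stop (/ɟ/).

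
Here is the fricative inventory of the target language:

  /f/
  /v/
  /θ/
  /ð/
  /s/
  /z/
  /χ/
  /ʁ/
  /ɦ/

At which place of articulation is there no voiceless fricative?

glottal

Voiceless: /f/ (labiodental), /θ/ (dental), /s/ (alveolar), /χ/ (uvular).
Voiced: /v/ (labiodental), /ð/ (dental), /z/ (alveolar), /ʁ/ (uvular), /ɦ/ (glottal).
Every place of articulation has a voiceless member except glottal, where /h/ would be expected.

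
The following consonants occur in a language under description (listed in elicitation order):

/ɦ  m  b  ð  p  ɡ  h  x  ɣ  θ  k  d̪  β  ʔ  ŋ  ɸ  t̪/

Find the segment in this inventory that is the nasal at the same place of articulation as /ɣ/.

/ɣ/ is a voiced velar fricative.
The nasal at the same place is a velar nasal — in this inventory, /ŋ/.

/ŋ/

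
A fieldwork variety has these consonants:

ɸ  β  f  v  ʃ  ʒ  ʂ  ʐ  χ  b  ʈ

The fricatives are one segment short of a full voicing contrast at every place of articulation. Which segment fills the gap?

place of articulation  voiceless  voiced  
bilabial          ɸ         β       
labiodental       f         v       
postalveolar      ʃ         ʒ       
retroflex         ʂ         ʐ       
uvular            χ         —       
The uvular row has no voiced member, so the gap is the voiced uvular fricative /ʁ/.

/ʁ/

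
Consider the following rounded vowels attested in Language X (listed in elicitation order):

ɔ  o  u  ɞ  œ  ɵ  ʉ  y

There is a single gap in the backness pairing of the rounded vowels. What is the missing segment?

height            front     central   back    
high              y         ʉ         u       
high-mid          —         ɵ         o       
low-mid           œ         ɞ         ɔ       
The high-mid row has no front member, so the gap is the high-mid front rounded vowel /ø/.

/ø/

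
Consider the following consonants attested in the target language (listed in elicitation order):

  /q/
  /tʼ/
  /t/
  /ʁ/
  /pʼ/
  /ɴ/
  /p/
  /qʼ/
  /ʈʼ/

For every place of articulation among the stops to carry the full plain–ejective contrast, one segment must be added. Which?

/ʈ/

place of articulation  plain     ejective
bilabial          p         pʼ      
alveolar          t         tʼ      
retroflex         —         ʈʼ      
uvular            q         qʼ      
The retroflex row has no plain member, so the gap is the plain retroflex stop /ʈ/.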